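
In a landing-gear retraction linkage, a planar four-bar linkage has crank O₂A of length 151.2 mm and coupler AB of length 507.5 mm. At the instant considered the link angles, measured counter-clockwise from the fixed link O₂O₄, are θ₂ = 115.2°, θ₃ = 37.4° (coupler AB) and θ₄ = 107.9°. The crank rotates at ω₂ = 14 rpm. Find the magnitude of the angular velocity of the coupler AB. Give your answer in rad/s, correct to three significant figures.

ω₂ = 1.466 rad/s (from 14 rpm).
Differentiating the loop-closure r₂e^{iθ₂}+r₃e^{iθ₃}=r₁+r₄e^{iθ₄} gives r₂ω₂e^{iθ₂}+r₃ω₃e^{iθ₃}=r₄ω₄e^{iθ₄}.
Eliminating the other unknown: ω₃ = r₂ω₂ sin(θ₄−θ₂) / [r₃ sin(θ₃−θ₄)].
Numerator sine = -0.12706; denominator sine = -0.94264.
Result = 0.1512·1.466·(-0.12706) / (0.5075·(-0.94264)) = +0.058878 rad/s; magnitude 0.058878 rad/s.

0.0589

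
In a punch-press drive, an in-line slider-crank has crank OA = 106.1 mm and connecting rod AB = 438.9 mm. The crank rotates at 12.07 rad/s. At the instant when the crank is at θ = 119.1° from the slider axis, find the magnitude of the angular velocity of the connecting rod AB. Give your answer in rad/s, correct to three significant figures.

1.45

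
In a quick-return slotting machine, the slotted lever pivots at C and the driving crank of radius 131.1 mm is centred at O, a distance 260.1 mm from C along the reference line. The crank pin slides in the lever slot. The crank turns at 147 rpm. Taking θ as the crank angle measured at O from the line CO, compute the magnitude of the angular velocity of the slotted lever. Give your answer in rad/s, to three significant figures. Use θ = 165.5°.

12.9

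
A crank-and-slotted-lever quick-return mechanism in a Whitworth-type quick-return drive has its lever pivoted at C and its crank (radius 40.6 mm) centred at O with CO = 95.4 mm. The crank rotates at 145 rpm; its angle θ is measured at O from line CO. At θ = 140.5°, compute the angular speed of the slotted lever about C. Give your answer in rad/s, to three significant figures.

4.26

ω = 15.18 rad/s (from 145 rpm).
Crank pin A relative to C: A = (d + r cosθ, r sinθ); lever angle φ = atan2(r sinθ, d + r cosθ).
Differentiating tanφ: φ̇ = rω(d cosθ + r)/(d² + r² + 2dr cosθ).
d² + r² + 2dr cosθ = |CA|² = 0.00477215 m²;  d cosθ + r = -0.033013 m.
|ω_lever| = |0.0406·15.18·-0.033013| / 0.00477215 = 4.2648 rad/s.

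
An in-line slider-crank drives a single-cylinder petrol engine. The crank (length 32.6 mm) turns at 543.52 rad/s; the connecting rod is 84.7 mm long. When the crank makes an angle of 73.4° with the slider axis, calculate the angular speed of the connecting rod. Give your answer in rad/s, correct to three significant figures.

64.3

ω = 543.5 rad/s
The rod makes angle φ with the slider axis where L sinφ = r sinθ; differentiating, L cosφ·φ̇ = r ω cosθ.
L cosφ = √(L² − r² sin²θ) = 0.078728 m.
|ω_rod| = r ω |cosθ| / √(L² − r² sin²θ) = 0.0326·543.5·0.28569/0.078728 = 64.298 rad/s.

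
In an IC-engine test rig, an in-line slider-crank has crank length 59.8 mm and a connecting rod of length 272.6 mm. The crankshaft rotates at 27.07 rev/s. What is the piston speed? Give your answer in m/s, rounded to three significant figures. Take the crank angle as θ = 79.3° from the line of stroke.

ω = 2π·27.1 = 170.1 rad/s
For an in-line slider-crank, x = r cosθ + √(L² − r² sin²θ), so v = −rω sinθ·[1 + r cosθ/√(L² − r² sin²θ)].
With r = 0.0598 m, L = 0.2726 m, θ = 79.3°: √(L² − r² sin²θ) = 0.26619 m.
v = −0.0598·170.1·0.98261·[1 + 0.0598·0.18567/0.26619] = -10.411 m/s.
|v| = 10.411 m/s.

10.4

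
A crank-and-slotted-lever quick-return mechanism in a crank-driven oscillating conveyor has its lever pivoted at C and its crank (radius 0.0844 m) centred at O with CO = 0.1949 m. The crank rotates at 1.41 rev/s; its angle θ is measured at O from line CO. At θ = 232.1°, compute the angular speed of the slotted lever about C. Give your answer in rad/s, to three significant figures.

ω = 8.859 rad/s (from 1.41 rev/s).
Crank pin A relative to C: A = (d + r cosθ, r sinθ); lever angle φ = atan2(r sinθ, d + r cosθ).
Differentiating tanφ: φ̇ = rω(d cosθ + r)/(d² + r² + 2dr cosθ).
d² + r² + 2dr cosθ = |CA|² = 0.0248999 m²;  d cosθ + r = -0.035324 m.
|ω_lever| = |0.0844·8.859·-0.035324| / 0.0248999 = 1.0608 rad/s.

1.06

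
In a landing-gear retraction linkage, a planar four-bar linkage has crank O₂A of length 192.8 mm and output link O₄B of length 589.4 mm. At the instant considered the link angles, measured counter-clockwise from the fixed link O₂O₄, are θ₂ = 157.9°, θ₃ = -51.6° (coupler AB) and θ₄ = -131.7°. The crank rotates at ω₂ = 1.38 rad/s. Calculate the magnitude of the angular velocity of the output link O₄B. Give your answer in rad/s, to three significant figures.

ω₂ = 1.38 rad/s
Differentiating the loop-closure r₂e^{iθ₂}+r₃e^{iθ₃}=r₁+r₄e^{iθ₄} gives r₂ω₂e^{iθ₂}+r₃ω₃e^{iθ₃}=r₄ω₄e^{iθ₄}.
Eliminating the other unknown: ω₄ = r₂ω₂ sin(θ₂−θ₃) / [r₄ sin(θ₄−θ₃)].
Numerator sine = -0.49242; denominator sine = -0.98511.
Result = 0.1928·1.38·(-0.49242) / (0.5894·(-0.98511)) = +0.22565 rad/s; magnitude 0.22565 rad/s.

0.226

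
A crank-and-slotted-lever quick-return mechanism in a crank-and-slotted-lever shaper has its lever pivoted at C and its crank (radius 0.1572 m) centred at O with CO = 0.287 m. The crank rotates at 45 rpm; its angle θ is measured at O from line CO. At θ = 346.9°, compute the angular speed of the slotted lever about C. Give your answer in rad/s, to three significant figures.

ω = 4.712 rad/s (from 45 rpm).
Crank pin A relative to C: A = (d + r cosθ, r sinθ); lever angle φ = atan2(r sinθ, d + r cosθ).
Differentiating tanφ: φ̇ = rω(d cosθ + r)/(d² + r² + 2dr cosθ).
d² + r² + 2dr cosθ = |CA|² = 0.194965 m²;  d cosθ + r = +0.43673 m.
|ω_lever| = |0.1572·4.712·+0.43673| / 0.194965 = 1.6594 rad/s.

1.66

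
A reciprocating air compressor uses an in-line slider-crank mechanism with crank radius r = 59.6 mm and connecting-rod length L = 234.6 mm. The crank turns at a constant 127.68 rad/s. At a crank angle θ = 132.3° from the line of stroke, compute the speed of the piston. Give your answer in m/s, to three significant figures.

4.65

ω = 127.7 rad/s
For an in-line slider-crank, x = r cosθ + √(L² − r² sin²θ), so v = −rω sinθ·[1 + r cosθ/√(L² − r² sin²θ)].
With r = 0.0596 m, L = 0.2346 m, θ = 132.3°: √(L² − r² sin²θ) = 0.23042 m.
v = −0.0596·127.7·0.73963·[1 + 0.0596·-0.67301/0.23042] = -4.6486 m/s.
|v| = 4.6486 m/s.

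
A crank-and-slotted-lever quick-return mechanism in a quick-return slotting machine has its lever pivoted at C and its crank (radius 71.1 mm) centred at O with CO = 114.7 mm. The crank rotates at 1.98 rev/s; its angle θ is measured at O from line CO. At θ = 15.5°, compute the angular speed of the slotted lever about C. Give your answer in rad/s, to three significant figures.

ω = 12.44 rad/s (from 1.98 rev/s).
Crank pin A relative to C: A = (d + r cosθ, r sinθ); lever angle φ = atan2(r sinθ, d + r cosθ).
Differentiating tanφ: φ̇ = rω(d cosθ + r)/(d² + r² + 2dr cosθ).
d² + r² + 2dr cosθ = |CA|² = 0.0339284 m²;  d cosθ + r = +0.18163 m.
|ω_lever| = |0.0711·12.44·+0.18163| / 0.0339284 = 4.7352 rad/s.

4.74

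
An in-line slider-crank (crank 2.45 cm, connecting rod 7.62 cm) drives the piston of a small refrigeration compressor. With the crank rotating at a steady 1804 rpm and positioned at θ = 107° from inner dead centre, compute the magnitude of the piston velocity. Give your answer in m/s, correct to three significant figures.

3.99

ω = 2π·1804/60 = 188.9 rad/s
For an in-line slider-crank, x = r cosθ + √(L² − r² sin²θ), so v = −rω sinθ·[1 + r cosθ/√(L² − r² sin²θ)].
With r = 0.0245 m, L = 0.0762 m, θ = 107°: √(L² − r² sin²θ) = 0.072509 m.
v = −0.0245·188.9·0.95630·[1 + 0.0245·-0.29237/0.072509] = -3.9889 m/s.
|v| = 3.9889 m/s.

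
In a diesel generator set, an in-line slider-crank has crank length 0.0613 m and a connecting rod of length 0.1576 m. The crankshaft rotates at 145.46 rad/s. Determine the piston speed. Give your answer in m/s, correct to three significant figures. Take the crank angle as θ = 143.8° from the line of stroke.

3.57

ω = 145.5 rad/s
For an in-line slider-crank, x = r cosθ + √(L² − r² sin²θ), so v = −rω sinθ·[1 + r cosθ/√(L² − r² sin²θ)].
With r = 0.0613 m, L = 0.1576 m, θ = 143.8°: √(L² − r² sin²θ) = 0.15339 m.
v = −0.0613·145.5·0.59061·[1 + 0.0613·-0.80696/0.15339] = -3.5679 m/s.
|v| = 3.5679 m/s.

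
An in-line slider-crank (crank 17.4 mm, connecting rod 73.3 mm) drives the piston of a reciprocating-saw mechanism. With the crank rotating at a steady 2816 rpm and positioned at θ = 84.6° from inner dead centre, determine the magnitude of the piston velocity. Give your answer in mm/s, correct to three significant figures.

5230

ω = 2π·2816/60 = 294.9 rad/s
For an in-line slider-crank, x = r cosθ + √(L² − r² sin²θ), so v = −rω sinθ·[1 + r cosθ/√(L² − r² sin²θ)].
With r = 0.0174 m, L = 0.0733 m, θ = 84.6°: √(L² − r² sin²θ) = 0.071224 m.
v = −0.0174·294.9·0.99556·[1 + 0.0174·0.09411/0.071224] = -5.2258 m/s.
|v| = 5.2258 m/s = 5225.8 mm/s.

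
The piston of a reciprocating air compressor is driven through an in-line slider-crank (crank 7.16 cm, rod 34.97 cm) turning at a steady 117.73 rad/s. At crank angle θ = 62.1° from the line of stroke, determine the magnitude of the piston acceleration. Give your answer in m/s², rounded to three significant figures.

350

ω = 117.7 rad/s
x(θ) = r cosθ + √(L² − r² sin²θ); with ω constant, a = ω²·d²x/dθ².
d²x/dθ² = −r cosθ − r²(cos2θ)/√u − r⁴ sin²2θ/(4u^{3/2}),  u = L² − r² sin²θ = 0.118286 m².
Substituting r = 0.0716 m, L = 0.3497 m, θ = 62.1°: d²x/dθ² = -0.025236 m.
a = ω²·d²x/dθ² = (117.7)²·(-0.025236) = -349.78 m/s²;  |a| = 349.78 m/s².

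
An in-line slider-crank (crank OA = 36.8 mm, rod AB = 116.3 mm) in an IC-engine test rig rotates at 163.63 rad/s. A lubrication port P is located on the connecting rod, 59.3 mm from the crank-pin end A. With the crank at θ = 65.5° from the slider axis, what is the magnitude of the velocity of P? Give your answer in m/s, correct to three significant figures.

5.99

ω = 163.6 rad/s.  Crank-pin speed |V_A| = rω = 6.0216 m/s, perpendicular to OA.
Rod angle: sinφ = −(r/L) sinθ ⇒ φ = -16.734°; ω_rod = −rω cosθ/√(L²−r²sin²θ) = -22.421 rad/s.
V_P = V_A + ω_rod × AP, with AP = 0.0593 m along the rod.
Components: V_Px = −rω sinθ − a·ω_rod·sinφ = -5.8622 m/s;  V_Py = rω cosθ + a·ω_rod·cosφ = +1.2239 m/s.
|V_P| = √(V_Px² + V_Py²) = 5.9886 m/s.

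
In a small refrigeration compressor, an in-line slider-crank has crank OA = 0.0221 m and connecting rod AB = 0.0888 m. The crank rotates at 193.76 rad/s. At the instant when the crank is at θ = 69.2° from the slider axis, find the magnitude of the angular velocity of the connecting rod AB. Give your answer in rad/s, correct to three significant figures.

ω = 193.8 rad/s
The rod makes angle φ with the slider axis where L sinφ = r sinθ; differentiating, L cosφ·φ̇ = r ω cosθ.
L cosφ = √(L² − r² sin²θ) = 0.086363 m.
|ω_rod| = r ω |cosθ| / √(L² − r² sin²θ) = 0.0221·193.8·0.35511/0.086363 = 17.607 rad/s.

17.6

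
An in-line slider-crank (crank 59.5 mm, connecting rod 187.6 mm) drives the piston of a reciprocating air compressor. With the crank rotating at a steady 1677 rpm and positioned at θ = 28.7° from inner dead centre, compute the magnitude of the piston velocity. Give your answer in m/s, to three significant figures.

6.43

ω = 2π·1677/60 = 175.6 rad/s
For an in-line slider-crank, x = r cosθ + √(L² − r² sin²θ), so v = −rω sinθ·[1 + r cosθ/√(L² − r² sin²θ)].
With r = 0.0595 m, L = 0.1876 m, θ = 28.7°: √(L² − r² sin²θ) = 0.18541 m.
v = −0.0595·175.6·0.48022·[1 + 0.0595·0.87715/0.18541] = -6.4304 m/s.
|v| = 6.4304 m/s.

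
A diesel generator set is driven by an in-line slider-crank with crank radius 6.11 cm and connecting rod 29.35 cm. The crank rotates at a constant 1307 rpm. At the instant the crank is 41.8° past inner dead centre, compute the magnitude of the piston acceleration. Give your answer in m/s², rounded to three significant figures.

883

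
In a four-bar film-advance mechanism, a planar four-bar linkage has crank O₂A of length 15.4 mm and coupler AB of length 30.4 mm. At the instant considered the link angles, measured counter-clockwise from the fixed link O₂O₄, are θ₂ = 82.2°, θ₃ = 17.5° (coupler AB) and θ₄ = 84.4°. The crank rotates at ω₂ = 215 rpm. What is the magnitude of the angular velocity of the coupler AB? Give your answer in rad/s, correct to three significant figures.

0.476

ω₂ = 22.51 rad/s (from 215 rpm).
Differentiating the loop-closure r₂e^{iθ₂}+r₃e^{iθ₃}=r₁+r₄e^{iθ₄} gives r₂ω₂e^{iθ₂}+r₃ω₃e^{iθ₃}=r₄ω₄e^{iθ₄}.
Eliminating the other unknown: ω₃ = r₂ω₂ sin(θ₄−θ₂) / [r₃ sin(θ₃−θ₄)].
Numerator sine = +0.03839; denominator sine = -0.91982.
Result = 0.0154·22.51·(+0.03839) / (0.0304·(-0.91982)) = -0.476 rad/s; magnitude 0.476 rad/s.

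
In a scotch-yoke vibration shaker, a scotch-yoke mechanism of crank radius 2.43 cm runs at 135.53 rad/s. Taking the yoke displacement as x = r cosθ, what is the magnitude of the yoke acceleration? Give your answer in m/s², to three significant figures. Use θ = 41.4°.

ω = 135.5 rad/s
x = r cosθ ⇒ ẍ = −rω² cosθ (ω constant).
|a| = rω²|cosθ| = 0.0243·(135.5)²·|cos 41.4°| = 334.81 m/s².

335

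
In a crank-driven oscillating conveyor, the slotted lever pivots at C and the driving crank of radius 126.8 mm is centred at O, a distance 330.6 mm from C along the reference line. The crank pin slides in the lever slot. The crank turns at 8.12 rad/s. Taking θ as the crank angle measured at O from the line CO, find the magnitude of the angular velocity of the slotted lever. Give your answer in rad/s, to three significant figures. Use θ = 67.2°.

ω = 8.12 rad/s
Crank pin A relative to C: A = (d + r cosθ, r sinθ); lever angle φ = atan2(r sinθ, d + r cosθ).
Differentiating tanφ: φ̇ = rω(d cosθ + r)/(d² + r² + 2dr cosθ).
d² + r² + 2dr cosθ = |CA|² = 0.157864 m²;  d cosθ + r = +0.25491 m.
|ω_lever| = |0.1268·8.12·+0.25491| / 0.157864 = 1.6626 rad/s.

1.66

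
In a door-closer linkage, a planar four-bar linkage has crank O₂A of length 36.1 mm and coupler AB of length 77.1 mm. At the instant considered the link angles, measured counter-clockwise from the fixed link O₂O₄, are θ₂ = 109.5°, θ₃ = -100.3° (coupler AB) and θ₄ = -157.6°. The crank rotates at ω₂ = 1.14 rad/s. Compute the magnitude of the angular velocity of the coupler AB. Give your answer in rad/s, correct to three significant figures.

0.633

ω₂ = 1.14 rad/s
Differentiating the loop-closure r₂e^{iθ₂}+r₃e^{iθ₃}=r₁+r₄e^{iθ₄} gives r₂ω₂e^{iθ₂}+r₃ω₃e^{iθ₃}=r₄ω₄e^{iθ₄}.
Eliminating the other unknown: ω₃ = r₂ω₂ sin(θ₄−θ₂) / [r₃ sin(θ₃−θ₄)].
Numerator sine = +0.99872; denominator sine = +0.84151.
Result = 0.0361·1.14·(+0.99872) / (0.0771·(+0.84151)) = +0.63349 rad/s; magnitude 0.63349 rad/s.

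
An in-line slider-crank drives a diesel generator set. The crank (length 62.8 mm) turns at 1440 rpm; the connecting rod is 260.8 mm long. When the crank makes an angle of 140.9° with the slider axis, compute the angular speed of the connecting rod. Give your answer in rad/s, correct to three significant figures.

ω = 150.8 rad/s (converted from 1440 rpm).
The rod makes angle φ with the slider axis where L sinφ = r sinθ; differentiating, L cosφ·φ̇ = r ω cosθ.
L cosφ = √(L² − r² sin²θ) = 0.25778 m.
|ω_rod| = r ω |cosθ| / √(L² − r² sin²θ) = 0.0628·150.8·0.77605/0.25778 = 28.51 rad/s.

28.5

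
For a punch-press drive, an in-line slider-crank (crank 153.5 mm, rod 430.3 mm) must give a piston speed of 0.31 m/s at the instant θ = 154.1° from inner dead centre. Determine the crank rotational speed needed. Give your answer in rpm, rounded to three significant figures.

For an in-line slider-crank, |v_piston| = rω|sinθ|·[1 + r cosθ/√(L² − r² sin²θ)].
With r = 0.1535 m, L = 0.4303 m, θ = 154.1°: the bracketed kinematic factor |dx/dθ| = 0.045267 m.
ω = v/|dx/dθ| = 0.31/0.045267 = 6.8482 rad/s.
N = 60ω/(2π) = 65.396 rpm.

65.4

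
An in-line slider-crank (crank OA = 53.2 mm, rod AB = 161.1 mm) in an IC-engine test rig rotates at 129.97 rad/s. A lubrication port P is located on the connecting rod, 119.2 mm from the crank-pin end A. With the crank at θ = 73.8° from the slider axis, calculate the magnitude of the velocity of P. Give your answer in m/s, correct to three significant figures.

7.13

ω = 130 rad/s.  Crank-pin speed |V_A| = rω = 6.9144 m/s, perpendicular to OA.
Rod angle: sinφ = −(r/L) sinθ ⇒ φ = -18.489°; ω_rod = −rω cosθ/√(L²−r²sin²θ) = -12.626 rad/s.
V_P = V_A + ω_rod × AP, with AP = 0.1192 m along the rod.
Components: V_Px = −rω sinθ − a·ω_rod·sinφ = -7.1171 m/s;  V_Py = rω cosθ + a·ω_rod·cosφ = +0.50172 m/s.
|V_P| = √(V_Px² + V_Py²) = 7.1348 m/s.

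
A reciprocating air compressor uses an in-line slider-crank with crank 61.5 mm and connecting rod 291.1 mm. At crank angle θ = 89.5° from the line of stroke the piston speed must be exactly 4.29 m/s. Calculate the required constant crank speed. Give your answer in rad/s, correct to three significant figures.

69.6

For an in-line slider-crank, |v_piston| = rω|sinθ|·[1 + r cosθ/√(L² − r² sin²θ)].
With r = 0.0615 m, L = 0.2911 m, θ = 89.5°: the bracketed kinematic factor |dx/dθ| = 0.061614 m.
ω = v/|dx/dθ| = 4.29/0.061614 = 69.627 rad/s.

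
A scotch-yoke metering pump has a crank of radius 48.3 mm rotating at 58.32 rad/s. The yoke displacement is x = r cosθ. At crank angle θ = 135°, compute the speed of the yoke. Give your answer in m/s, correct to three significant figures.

ω = 58.32 rad/s
x = r cosθ ⇒ ẋ = −rω sinθ.
|v| = rω|sinθ| = 0.0483·58.32·|sin 135°| = 1.9918 m/s.

1.99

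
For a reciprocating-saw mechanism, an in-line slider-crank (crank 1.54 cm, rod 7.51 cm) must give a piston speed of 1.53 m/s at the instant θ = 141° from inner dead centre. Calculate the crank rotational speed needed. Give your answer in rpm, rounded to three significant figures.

For an in-line slider-crank, |v_piston| = rω|sinθ|·[1 + r cosθ/√(L² − r² sin²θ)].
With r = 0.0154 m, L = 0.0751 m, θ = 141°: the bracketed kinematic factor |dx/dθ| = 0.0081341 m.
ω = v/|dx/dθ| = 1.53/0.0081341 = 188.1 rad/s.
N = 60ω/(2π) = 1796.2 rpm.

1800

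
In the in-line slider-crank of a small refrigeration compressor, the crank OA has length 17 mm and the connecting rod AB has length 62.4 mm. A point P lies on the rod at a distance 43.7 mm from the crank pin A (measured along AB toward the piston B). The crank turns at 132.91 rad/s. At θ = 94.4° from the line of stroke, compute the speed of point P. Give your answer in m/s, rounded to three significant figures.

ω = 132.9 rad/s.  Crank-pin speed |V_A| = rω = 2.2595 m/s, perpendicular to OA.
Rod angle: sinφ = −(r/L) sinθ ⇒ φ = -15.761°; ω_rod = −rω cosθ/√(L²−r²sin²θ) = +2.8865 rad/s.
V_P = V_A + ω_rod × AP, with AP = 0.0437 m along the rod.
Components: V_Px = −rω sinθ − a·ω_rod·sinφ = -2.2185 m/s;  V_Py = rω cosθ + a·ω_rod·cosφ = -0.051948 m/s.
|V_P| = √(V_Px² + V_Py²) = 2.2192 m/s.

2.22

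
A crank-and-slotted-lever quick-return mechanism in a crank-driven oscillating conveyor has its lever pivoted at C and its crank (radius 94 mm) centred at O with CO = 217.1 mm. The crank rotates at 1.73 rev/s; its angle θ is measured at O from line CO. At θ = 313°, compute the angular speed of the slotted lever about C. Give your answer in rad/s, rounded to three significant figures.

2.95

ω = 10.87 rad/s (from 1.73 rev/s).
Crank pin A relative to C: A = (d + r cosθ, r sinθ); lever angle φ = atan2(r sinθ, d + r cosθ).
Differentiating tanφ: φ̇ = rω(d cosθ + r)/(d² + r² + 2dr cosθ).
d² + r² + 2dr cosθ = |CA|² = 0.083804 m²;  d cosθ + r = +0.24206 m.
|ω_lever| = |0.094·10.87·+0.24206| / 0.083804 = 2.9513 rad/s.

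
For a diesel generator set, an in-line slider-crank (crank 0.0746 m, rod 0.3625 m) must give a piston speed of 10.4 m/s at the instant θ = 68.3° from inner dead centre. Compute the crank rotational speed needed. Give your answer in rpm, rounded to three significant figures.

1330

For an in-line slider-crank, |v_piston| = rω|sinθ|·[1 + r cosθ/√(L² − r² sin²θ)].
With r = 0.0746 m, L = 0.3625 m, θ = 68.3°: the bracketed kinematic factor |dx/dθ| = 0.074687 m.
ω = v/|dx/dθ| = 10.4/0.074687 = 139.25 rad/s.
N = 60ω/(2π) = 1329.7 rpm.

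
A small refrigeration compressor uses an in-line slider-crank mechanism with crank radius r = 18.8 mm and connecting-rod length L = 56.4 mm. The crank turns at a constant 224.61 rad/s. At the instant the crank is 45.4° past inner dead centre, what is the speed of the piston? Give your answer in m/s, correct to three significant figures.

3.73

ω = 224.6 rad/s
For an in-line slider-crank, x = r cosθ + √(L² − r² sin²θ), so v = −rω sinθ·[1 + r cosθ/√(L² − r² sin²θ)].
With r = 0.0188 m, L = 0.0564 m, θ = 45.4°: √(L² − r² sin²θ) = 0.054788 m.
v = −0.0188·224.6·0.71203·[1 + 0.0188·0.70215/0.054788] = -3.7311 m/s.
|v| = 3.7311 m/s.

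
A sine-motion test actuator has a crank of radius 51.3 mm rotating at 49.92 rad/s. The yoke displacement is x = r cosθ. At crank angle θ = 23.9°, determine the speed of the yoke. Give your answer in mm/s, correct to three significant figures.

1040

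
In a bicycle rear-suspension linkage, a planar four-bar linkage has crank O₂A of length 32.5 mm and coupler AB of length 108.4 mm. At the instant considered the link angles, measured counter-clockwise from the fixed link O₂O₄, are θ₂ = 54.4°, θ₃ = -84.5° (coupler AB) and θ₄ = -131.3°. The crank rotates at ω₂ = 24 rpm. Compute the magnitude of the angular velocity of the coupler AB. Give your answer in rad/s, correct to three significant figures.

ω₂ = 2.513 rad/s (from 24 rpm).
Differentiating the loop-closure r₂e^{iθ₂}+r₃e^{iθ₃}=r₁+r₄e^{iθ₄} gives r₂ω₂e^{iθ₂}+r₃ω₃e^{iθ₃}=r₄ω₄e^{iθ₄}.
Eliminating the other unknown: ω₃ = r₂ω₂ sin(θ₄−θ₂) / [r₃ sin(θ₃−θ₄)].
Numerator sine = +0.09932; denominator sine = +0.72897.
Result = 0.0325·2.513·(+0.09932) / (0.1084·(+0.72897)) = +0.10266 rad/s; magnitude 0.10266 rad/s.

0.103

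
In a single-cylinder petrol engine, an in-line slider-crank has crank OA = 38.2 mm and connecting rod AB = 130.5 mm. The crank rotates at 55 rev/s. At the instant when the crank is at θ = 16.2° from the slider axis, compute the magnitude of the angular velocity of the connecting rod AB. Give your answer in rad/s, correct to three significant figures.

97.5

ω = 345.6 rad/s (converted from 55 rev/s).
The rod makes angle φ with the slider axis where L sinφ = r sinθ; differentiating, L cosφ·φ̇ = r ω cosθ.
L cosφ = √(L² − r² sin²θ) = 0.13006 m.
|ω_rod| = r ω |cosθ| / √(L² − r² sin²θ) = 0.0382·345.6·0.96029/0.13006 = 97.466 rad/s.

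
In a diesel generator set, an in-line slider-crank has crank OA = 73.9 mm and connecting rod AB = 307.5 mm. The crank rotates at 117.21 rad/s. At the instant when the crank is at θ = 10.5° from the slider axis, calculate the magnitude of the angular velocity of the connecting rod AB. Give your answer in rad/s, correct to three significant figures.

27.7

ω = 117.2 rad/s
The rod makes angle φ with the slider axis where L sinφ = r sinθ; differentiating, L cosφ·φ̇ = r ω cosθ.
L cosφ = √(L² − r² sin²θ) = 0.3072 m.
|ω_rod| = r ω |cosθ| / √(L² − r² sin²θ) = 0.0739·117.2·0.98325/0.3072 = 27.723 rad/s.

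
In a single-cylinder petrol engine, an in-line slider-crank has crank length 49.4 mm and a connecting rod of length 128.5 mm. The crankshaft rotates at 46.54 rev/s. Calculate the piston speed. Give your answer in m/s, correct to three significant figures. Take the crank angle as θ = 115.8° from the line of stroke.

10.7

ω = 2π·46.5 = 292.4 rad/s
For an in-line slider-crank, x = r cosθ + √(L² − r² sin²θ), so v = −rω sinθ·[1 + r cosθ/√(L² − r² sin²θ)].
With r = 0.0494 m, L = 0.1285 m, θ = 115.8°: √(L² − r² sin²θ) = 0.12056 m.
v = −0.0494·292.4·0.90032·[1 + 0.0494·-0.43523/0.12056] = -10.686 m/s.
|v| = 10.686 m/s.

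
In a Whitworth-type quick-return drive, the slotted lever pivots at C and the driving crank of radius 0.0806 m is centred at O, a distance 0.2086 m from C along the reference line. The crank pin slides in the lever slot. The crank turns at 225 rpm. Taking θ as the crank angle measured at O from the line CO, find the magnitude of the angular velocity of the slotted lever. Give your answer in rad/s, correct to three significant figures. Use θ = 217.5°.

ω = 23.56 rad/s (from 225 rpm).
Crank pin A relative to C: A = (d + r cosθ, r sinθ); lever angle φ = atan2(r sinθ, d + r cosθ).
Differentiating tanφ: φ̇ = rω(d cosθ + r)/(d² + r² + 2dr cosθ).
d² + r² + 2dr cosθ = |CA|² = 0.0233328 m²;  d cosθ + r = -0.084894 m.
|ω_lever| = |0.0806·23.56·-0.084894| / 0.0233328 = 6.9096 rad/s.

6.91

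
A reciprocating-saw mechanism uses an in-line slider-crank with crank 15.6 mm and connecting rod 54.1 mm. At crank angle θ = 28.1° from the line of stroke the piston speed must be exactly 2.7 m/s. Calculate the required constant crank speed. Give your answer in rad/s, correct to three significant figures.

292

For an in-line slider-crank, |v_piston| = rω|sinθ|·[1 + r cosθ/√(L² − r² sin²θ)].
With r = 0.0156 m, L = 0.0541 m, θ = 28.1°: the bracketed kinematic factor |dx/dθ| = 0.0092343 m.
ω = v/|dx/dθ| = 2.7/0.0092343 = 292.39 rad/s.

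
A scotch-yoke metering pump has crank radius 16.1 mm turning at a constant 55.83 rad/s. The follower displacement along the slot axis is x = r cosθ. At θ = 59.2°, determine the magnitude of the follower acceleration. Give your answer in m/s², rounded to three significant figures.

ω = 55.83 rad/s
x = r cosθ ⇒ ẍ = −rω² cosθ (ω constant).
|a| = rω²|cosθ| = 0.0161·(55.83)²·|cos 59.2°| = 25.696 m/s².

25.7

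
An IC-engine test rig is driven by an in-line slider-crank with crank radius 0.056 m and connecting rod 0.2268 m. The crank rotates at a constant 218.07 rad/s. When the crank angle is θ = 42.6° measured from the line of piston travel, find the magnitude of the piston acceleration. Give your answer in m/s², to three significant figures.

2030

ω = 218.1 rad/s
x(θ) = r cosθ + √(L² − r² sin²θ); with ω constant, a = ω²·d²x/dθ².
d²x/dθ² = −r cosθ − r²(cos2θ)/√u − r⁴ sin²2θ/(4u^{3/2}),  u = L² − r² sin²θ = 0.0500014 m².
Substituting r = 0.056 m, L = 0.2268 m, θ = 42.6°: d²x/dθ² = -0.042613 m.
a = ω²·d²x/dθ² = (218.1)²·(-0.042613) = -2026.5 m/s²;  |a| = 2026.5 m/s².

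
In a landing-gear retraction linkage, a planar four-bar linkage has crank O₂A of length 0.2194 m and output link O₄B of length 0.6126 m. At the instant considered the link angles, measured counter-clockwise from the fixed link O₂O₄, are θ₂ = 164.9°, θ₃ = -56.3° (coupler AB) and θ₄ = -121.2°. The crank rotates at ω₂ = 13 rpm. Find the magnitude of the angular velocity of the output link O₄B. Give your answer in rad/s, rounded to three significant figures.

0.355

ω₂ = 1.361 rad/s (from 13 rpm).
Differentiating the loop-closure r₂e^{iθ₂}+r₃e^{iθ₃}=r₁+r₄e^{iθ₄} gives r₂ω₂e^{iθ₂}+r₃ω₃e^{iθ₃}=r₄ω₄e^{iθ₄}.
Eliminating the other unknown: ω₄ = r₂ω₂ sin(θ₂−θ₃) / [r₄ sin(θ₄−θ₃)].
Numerator sine = -0.65869; denominator sine = -0.90557.
Result = 0.2194·1.361·(-0.65869) / (0.6126·(-0.90557)) = +0.35464 rad/s; magnitude 0.35464 rad/s.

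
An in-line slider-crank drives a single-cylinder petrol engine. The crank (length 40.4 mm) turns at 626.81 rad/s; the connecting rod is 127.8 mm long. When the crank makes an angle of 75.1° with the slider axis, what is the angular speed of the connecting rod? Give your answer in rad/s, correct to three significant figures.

53.5

ω = 626.8 rad/s
The rod makes angle φ with the slider axis where L sinφ = r sinθ; differentiating, L cosφ·φ̇ = r ω cosθ.
L cosφ = √(L² − r² sin²θ) = 0.12169 m.
|ω_rod| = r ω |cosθ| / √(L² − r² sin²θ) = 0.0404·626.8·0.25713/0.12169 = 53.508 rad/s.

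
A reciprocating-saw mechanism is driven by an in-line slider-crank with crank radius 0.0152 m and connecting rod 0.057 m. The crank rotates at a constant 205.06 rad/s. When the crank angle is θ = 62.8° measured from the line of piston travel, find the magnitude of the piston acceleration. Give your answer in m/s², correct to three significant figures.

ω = 205.1 rad/s
x(θ) = r cosθ + √(L² − r² sin²θ); with ω constant, a = ω²·d²x/dθ².
d²x/dθ² = −r cosθ − r²(cos2θ)/√u − r⁴ sin²2θ/(4u^{3/2}),  u = L² − r² sin²θ = 0.00306623 m².
Substituting r = 0.0152 m, L = 0.057 m, θ = 62.8°: d²x/dθ² = -0.004571 m.
a = ω²·d²x/dθ² = (205.1)²·(-0.004571) = -192.21 m/s²;  |a| = 192.21 m/s².

192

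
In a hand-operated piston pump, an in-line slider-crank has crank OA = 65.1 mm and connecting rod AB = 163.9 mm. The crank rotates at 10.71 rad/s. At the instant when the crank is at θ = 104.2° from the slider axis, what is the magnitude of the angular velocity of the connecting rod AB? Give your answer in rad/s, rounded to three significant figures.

ω = 10.71 rad/s
The rod makes angle φ with the slider axis where L sinφ = r sinθ; differentiating, L cosφ·φ̇ = r ω cosθ.
L cosφ = √(L² − r² sin²θ) = 0.15126 m.
|ω_rod| = r ω |cosθ| / √(L² − r² sin²θ) = 0.0651·10.71·0.24531/0.15126 = 1.1307 rad/s.

1.13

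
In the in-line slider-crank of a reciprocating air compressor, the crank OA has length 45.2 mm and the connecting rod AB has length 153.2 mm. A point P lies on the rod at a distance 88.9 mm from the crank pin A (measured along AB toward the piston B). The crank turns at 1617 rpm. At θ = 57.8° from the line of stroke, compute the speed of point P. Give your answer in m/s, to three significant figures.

7.29

ω = 169.3 rad/s.  Crank-pin speed |V_A| = rω = 7.6538 m/s, perpendicular to OA.
Rod angle: sinφ = −(r/L) sinθ ⇒ φ = -14.457°; ω_rod = −rω cosθ/√(L²−r²sin²θ) = -27.493 rad/s.
V_P = V_A + ω_rod × AP, with AP = 0.0889 m along the rod.
Components: V_Px = −rω sinθ − a·ω_rod·sinφ = -7.0868 m/s;  V_Py = rω cosθ + a·ω_rod·cosφ = +1.7118 m/s.
|V_P| = √(V_Px² + V_Py²) = 7.2906 m/s.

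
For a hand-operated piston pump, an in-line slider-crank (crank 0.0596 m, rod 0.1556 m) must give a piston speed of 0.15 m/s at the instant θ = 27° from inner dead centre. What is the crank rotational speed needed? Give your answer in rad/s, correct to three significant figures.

4.12

For an in-line slider-crank, |v_piston| = rω|sinθ|·[1 + r cosθ/√(L² − r² sin²θ)].
With r = 0.0596 m, L = 0.1556 m, θ = 27°: the bracketed kinematic factor |dx/dθ| = 0.036435 m.
ω = v/|dx/dθ| = 0.15/0.036435 = 4.1169 rad/s.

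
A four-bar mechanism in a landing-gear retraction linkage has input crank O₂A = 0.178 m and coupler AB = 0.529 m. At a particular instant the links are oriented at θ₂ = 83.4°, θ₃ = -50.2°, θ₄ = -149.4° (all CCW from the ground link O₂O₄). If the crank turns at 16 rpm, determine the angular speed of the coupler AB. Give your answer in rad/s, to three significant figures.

ω₂ = 1.676 rad/s (from 16 rpm).
Differentiating the loop-closure r₂e^{iθ₂}+r₃e^{iθ₃}=r₁+r₄e^{iθ₄} gives r₂ω₂e^{iθ₂}+r₃ω₃e^{iθ₃}=r₄ω₄e^{iθ₄}.
Eliminating the other unknown: ω₃ = r₂ω₂ sin(θ₄−θ₂) / [r₃ sin(θ₃−θ₄)].
Numerator sine = +0.79653; denominator sine = +0.98714.
Result = 0.178·1.676·(+0.79653) / (0.529·(+0.98714)) = +0.45492 rad/s; magnitude 0.45492 rad/s.

0.455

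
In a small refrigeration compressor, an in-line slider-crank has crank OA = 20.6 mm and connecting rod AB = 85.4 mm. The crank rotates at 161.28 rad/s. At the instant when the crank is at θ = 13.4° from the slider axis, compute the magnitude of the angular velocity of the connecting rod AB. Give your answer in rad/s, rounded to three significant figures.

ω = 161.3 rad/s
The rod makes angle φ with the slider axis where L sinφ = r sinθ; differentiating, L cosφ·φ̇ = r ω cosθ.
L cosφ = √(L² − r² sin²θ) = 0.085266 m.
|ω_rod| = r ω |cosθ| / √(L² − r² sin²θ) = 0.0206·161.3·0.97278/0.085266 = 37.904 rad/s.

37.9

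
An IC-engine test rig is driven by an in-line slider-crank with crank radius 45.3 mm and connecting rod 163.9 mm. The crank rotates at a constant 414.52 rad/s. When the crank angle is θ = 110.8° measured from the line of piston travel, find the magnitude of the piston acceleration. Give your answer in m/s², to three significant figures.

ω = 414.5 rad/s
x(θ) = r cosθ + √(L² − r² sin²θ); with ω constant, a = ω²·d²x/dθ².
d²x/dθ² = −r cosθ − r²(cos2θ)/√u − r⁴ sin²2θ/(4u^{3/2}),  u = L² − r² sin²θ = 0.0250699 m².
Substituting r = 0.0453 m, L = 0.1639 m, θ = 110.8°: d²x/dθ² = +0.025661 m.
a = ω²·d²x/dθ² = (414.5)²·(+0.025661) = +4409.3 m/s²;  |a| = 4409.3 m/s².

4410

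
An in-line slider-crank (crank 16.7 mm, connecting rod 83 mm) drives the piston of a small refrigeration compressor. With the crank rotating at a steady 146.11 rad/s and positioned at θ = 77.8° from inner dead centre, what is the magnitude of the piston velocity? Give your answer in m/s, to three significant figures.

ω = 146.1 rad/s
For an in-line slider-crank, x = r cosθ + √(L² − r² sin²θ), so v = −rω sinθ·[1 + r cosθ/√(L² − r² sin²θ)].
With r = 0.0167 m, L = 0.083 m, θ = 77.8°: √(L² − r² sin²θ) = 0.081379 m.
v = −0.0167·146.1·0.97742·[1 + 0.0167·0.21132/0.081379] = -2.4884 m/s.
|v| = 2.4884 m/s.

2.49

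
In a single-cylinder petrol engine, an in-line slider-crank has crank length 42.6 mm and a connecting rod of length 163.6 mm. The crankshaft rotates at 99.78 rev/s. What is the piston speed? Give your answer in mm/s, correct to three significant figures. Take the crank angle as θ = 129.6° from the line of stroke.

17100

ω = 2π·99.8 = 626.9 rad/s
For an in-line slider-crank, x = r cosθ + √(L² − r² sin²θ), so v = −rω sinθ·[1 + r cosθ/√(L² − r² sin²θ)].
With r = 0.0426 m, L = 0.1636 m, θ = 129.6°: √(L² − r² sin²θ) = 0.16027 m.
v = −0.0426·626.9·0.77051·[1 + 0.0426·-0.63742/0.16027] = -17.092 m/s.
|v| = 17.092 m/s = 17092 mm/s.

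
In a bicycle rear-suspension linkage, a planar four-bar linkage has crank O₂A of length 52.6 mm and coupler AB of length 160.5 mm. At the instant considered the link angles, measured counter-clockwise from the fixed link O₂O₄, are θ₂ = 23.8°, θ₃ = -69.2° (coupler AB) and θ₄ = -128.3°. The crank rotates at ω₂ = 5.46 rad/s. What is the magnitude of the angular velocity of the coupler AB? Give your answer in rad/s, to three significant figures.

0.976

ω₂ = 5.46 rad/s
Differentiating the loop-closure r₂e^{iθ₂}+r₃e^{iθ₃}=r₁+r₄e^{iθ₄} gives r₂ω₂e^{iθ₂}+r₃ω₃e^{iθ₃}=r₄ω₄e^{iθ₄}.
Eliminating the other unknown: ω₃ = r₂ω₂ sin(θ₄−θ₂) / [r₃ sin(θ₃−θ₄)].
Numerator sine = -0.46793; denominator sine = +0.85806.
Result = 0.0526·5.46·(-0.46793) / (0.1605·(+0.85806)) = -0.97581 rad/s; magnitude 0.97581 rad/s.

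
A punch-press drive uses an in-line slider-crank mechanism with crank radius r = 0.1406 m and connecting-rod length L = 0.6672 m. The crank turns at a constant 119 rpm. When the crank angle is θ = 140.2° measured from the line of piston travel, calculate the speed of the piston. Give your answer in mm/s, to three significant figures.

ω = 2π·119/60 = 12.46 rad/s
For an in-line slider-crank, x = r cosθ + √(L² − r² sin²θ), so v = −rω sinθ·[1 + r cosθ/√(L² − r² sin²θ)].
With r = 0.1406 m, L = 0.6672 m, θ = 140.2°: √(L² − r² sin²θ) = 0.6611 m.
v = −0.1406·12.46·0.64011·[1 + 0.1406·-0.76828/0.6611] = -0.93829 m/s.
|v| = 0.93829 m/s = 938.29 mm/s.

938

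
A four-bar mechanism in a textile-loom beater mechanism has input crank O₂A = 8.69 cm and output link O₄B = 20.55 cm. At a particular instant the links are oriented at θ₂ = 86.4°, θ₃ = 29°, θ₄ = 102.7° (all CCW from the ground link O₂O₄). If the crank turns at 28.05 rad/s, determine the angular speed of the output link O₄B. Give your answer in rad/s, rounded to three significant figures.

ω₂ = 28.05 rad/s
Differentiating the loop-closure r₂e^{iθ₂}+r₃e^{iθ₃}=r₁+r₄e^{iθ₄} gives r₂ω₂e^{iθ₂}+r₃ω₃e^{iθ₃}=r₄ω₄e^{iθ₄}.
Eliminating the other unknown: ω₄ = r₂ω₂ sin(θ₂−θ₃) / [r₄ sin(θ₄−θ₃)].
Numerator sine = +0.84245; denominator sine = +0.95981.
Result = 0.0869·28.05·(+0.84245) / (0.2055·(+0.95981)) = +10.411 rad/s; magnitude 10.411 rad/s.

10.4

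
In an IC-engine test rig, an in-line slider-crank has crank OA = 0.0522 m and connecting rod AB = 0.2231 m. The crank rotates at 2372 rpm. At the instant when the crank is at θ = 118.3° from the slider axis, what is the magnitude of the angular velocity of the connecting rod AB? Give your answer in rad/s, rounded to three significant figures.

28.2

ω = 248.4 rad/s (converted from 2372 rpm).
The rod makes angle φ with the slider axis where L sinφ = r sinθ; differentiating, L cosφ·φ̇ = r ω cosθ.
L cosφ = √(L² − r² sin²θ) = 0.21831 m.
|ω_rod| = r ω |cosθ| / √(L² − r² sin²θ) = 0.0522·248.4·0.47409/0.21831 = 28.157 rad/s.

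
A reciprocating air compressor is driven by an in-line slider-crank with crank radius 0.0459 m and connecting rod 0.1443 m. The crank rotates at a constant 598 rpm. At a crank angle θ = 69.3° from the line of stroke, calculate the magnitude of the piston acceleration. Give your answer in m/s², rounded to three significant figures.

19.4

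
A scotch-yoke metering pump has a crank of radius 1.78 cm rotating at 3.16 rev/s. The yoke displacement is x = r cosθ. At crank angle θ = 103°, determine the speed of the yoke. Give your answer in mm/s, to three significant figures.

344

ω = 19.85 rad/s (from 3.16 rev/s).
x = r cosθ ⇒ ẋ = −rω sinθ.
|v| = rω|sinθ| = 0.0178·19.85·|sin 103°| = 0.34436 m/s = 344.36 mm/s.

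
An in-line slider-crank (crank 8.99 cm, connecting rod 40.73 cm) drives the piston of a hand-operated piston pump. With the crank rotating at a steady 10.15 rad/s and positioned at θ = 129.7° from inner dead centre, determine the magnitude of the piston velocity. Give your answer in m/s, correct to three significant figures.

0.602

ω = 10.15 rad/s
For an in-line slider-crank, x = r cosθ + √(L² − r² sin²θ), so v = −rω sinθ·[1 + r cosθ/√(L² − r² sin²θ)].
With r = 0.0899 m, L = 0.4073 m, θ = 129.7°: √(L² − r² sin²θ) = 0.40138 m.
v = −0.0899·10.15·0.76940·[1 + 0.0899·-0.63877/0.40138] = -0.60162 m/s.
|v| = 0.60162 m/s.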